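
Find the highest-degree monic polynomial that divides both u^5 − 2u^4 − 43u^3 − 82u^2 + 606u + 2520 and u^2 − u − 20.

Apply the Euclidean algorithm:
  u^5 − 2u^4 − 43u^3 − 82u^2 + 606u + 2520 = (u^3 − u^2 − 24u − 126)(u^2 − u − 20) + (0)
The last nonzero remainder u^2 − u − 20 is already monic.

u^2 − u − 20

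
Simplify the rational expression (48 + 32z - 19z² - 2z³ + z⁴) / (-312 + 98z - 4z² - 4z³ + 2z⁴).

Apply the Euclidean algorithm:
  z⁴ - 2z³ - 19z² + 32z + 48 = (1/2)(2z⁴ - 4z³ - 4z² + 98z - 312) + (-17z² - 17z + 204)
  2z⁴ - 4z³ - 4z² + 98z - 312 = (-(2/17)z² + (6/17)z - 26/17)(-17z² - 17z + 204) + (0)
Last nonzero remainder: -17z² - 17z + 204. Dividing through by -17 gives the monic gcd z² + z - 12.
Cancel z² + z - 12 from numerator and denominator to get the reduced form.

(-4 - 3z + z²)/(26 - 6z + 2z²)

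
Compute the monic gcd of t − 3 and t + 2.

By polynomial division,
  t − 3 = (t + 2) + (−5)
  t + 2 = (−(1/5)t − 2/5)(−5) + (0)
The last nonzero remainder is the constant −5, so the polynomials are coprime and gcd = 1.

1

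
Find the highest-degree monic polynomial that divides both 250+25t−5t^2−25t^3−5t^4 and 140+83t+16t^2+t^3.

Euclidean algorithm in ℚ[t]:
  −5t^4−25t^3−5t^2+25t+250 = (−5t+55)(t^3+16t^2+83t+140) + (−470t^2−3840t−7450)
  t^3+16t^2+83t+140 = (−(1/470)t−184/11045)(−470t^2−3840t−7450) + ((7020/2209)t+35100/2209)
  −470t^2−3840t−7450 = (−(103823/702)t−329141/702)((7020/2209)t+35100/2209) + (0)
Last nonzero remainder: (7020/2209)t+35100/2209. Dividing through by 7020/2209 gives the monic gcd t+5.

5+t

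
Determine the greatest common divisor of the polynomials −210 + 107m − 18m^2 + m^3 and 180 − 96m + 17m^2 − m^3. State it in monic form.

30 − 11m + m^2

Repeated division with remainder:
  m^3 − 18m^2 + 107m − 210 = (−1)(−m^3 + 17m^2 − 96m + 180) + (−m^2 + 11m − 30)
  −m^3 + 17m^2 − 96m + 180 = (m − 6)(−m^2 + 11m − 30) + (0)
Last nonzero remainder: −m^2 + 11m − 30. Dividing through by −1 gives the monic gcd m^2 − 11m + 30.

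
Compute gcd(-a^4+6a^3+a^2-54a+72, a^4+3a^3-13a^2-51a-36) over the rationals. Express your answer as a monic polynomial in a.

By polynomial division,
  -a^4+6a^3+a^2-54a+72 = (-1)(a^4+3a^3-13a^2-51a-36) + (9a^3-12a^2-105a+36)
  a^4+3a^3-13a^2-51a-36 = ((1/9)a+13/27)(9a^3-12a^2-105a+36) + ((40/9)a^2-(40/9)a-160/3)
  9a^3-12a^2-105a+36 = ((81/40)a-27/40)((40/9)a^2-(40/9)a-160/3) + (0)
Last nonzero remainder: (40/9)a^2-(40/9)a-160/3. Dividing through by 40/9 gives the monic gcd a^2-a-12.

a^2-a-12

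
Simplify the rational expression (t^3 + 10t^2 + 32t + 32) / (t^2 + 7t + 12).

(t^2 + 6t + 8)/(t + 3)

By polynomial division,
  t^3 + 10t^2 + 32t + 32 = (t + 3)(t^2 + 7t + 12) + (-t - 4)
  t^2 + 7t + 12 = (-t - 3)(-t - 4) + (0)
Last nonzero remainder: -t - 4. Dividing through by -1 gives the monic gcd t + 4.
Cancel t + 4 from numerator and denominator to get the reduced form.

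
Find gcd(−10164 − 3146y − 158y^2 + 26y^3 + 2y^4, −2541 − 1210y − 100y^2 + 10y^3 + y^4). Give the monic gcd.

By polynomial division,
  2y^4 + 26y^3 − 158y^2 − 3146y − 10164 = (2)(y^4 + 10y^3 − 100y^2 − 1210y − 2541) + (6y^3 + 42y^2 − 726y − 5082)
  y^4 + 10y^3 − 100y^2 − 1210y − 2541 = ((1/6)y + 1/2)(6y^3 + 42y^2 − 726y − 5082) + (0)
Last nonzero remainder: 6y^3 + 42y^2 − 726y − 5082. Dividing through by 6 gives the monic gcd y^3 + 7y^2 − 121y − 847.

−847 − 121y + 7y^2 + y^3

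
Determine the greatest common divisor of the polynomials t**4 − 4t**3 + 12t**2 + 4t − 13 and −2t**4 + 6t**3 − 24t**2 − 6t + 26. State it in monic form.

t**2 − 1

Apply the Euclidean algorithm:
  t**4 − 4t**3 + 12t**2 + 4t − 13 = (−1/2)(−2t**4 + 6t**3 − 24t**2 − 6t + 26) + (−t**3 + t)
  −2t**4 + 6t**3 − 24t**2 − 6t + 26 = (2t − 6)(−t**3 + t) + (−26t**2 + 26)
  −t**3 + t = ((1/26)t)(−26t**2 + 26) + (0)
Last nonzero remainder: −26t**2 + 26. Dividing through by −26 gives the monic gcd t**2 − 1.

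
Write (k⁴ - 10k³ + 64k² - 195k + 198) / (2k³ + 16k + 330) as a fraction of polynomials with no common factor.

Repeated division with remainder:
  k⁴ - 10k³ + 64k² - 195k + 198 = ((1/2)k - 5)(2k³ + 16k + 330) + (56k² - 280k + 1848)
  2k³ + 16k + 330 = ((1/28)k + 5/28)(56k² - 280k + 1848) + (0)
Last nonzero remainder: 56k² - 280k + 1848. Dividing through by 56 gives the monic gcd k² - 5k + 33.
Cancel k² - 5k + 33 from numerator and denominator to get the reduced form.

(k² - 5k + 6)/(2k + 10)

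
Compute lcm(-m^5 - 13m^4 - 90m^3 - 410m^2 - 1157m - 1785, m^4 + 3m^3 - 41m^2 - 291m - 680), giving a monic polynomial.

m^6 + 5m^5 - 14m^4 - 310m^3 - 2123m^2 - 7471m - 14280

By polynomial division,
  -m^5 - 13m^4 - 90m^3 - 410m^2 - 1157m - 1785 = (-m - 10)(m^4 + 3m^3 - 41m^2 - 291m - 680) + (-101m^3 - 1111m^2 - 4747m - 8585)
  m^4 + 3m^3 - 41m^2 - 291m - 680 = (-(1/101)m + 8/101)(-101m^3 - 1111m^2 - 4747m - 8585) + (0)
Last nonzero remainder: -101m^3 - 1111m^2 - 4747m - 8585. Dividing through by -101 gives the monic gcd m^3 + 11m^2 + 47m + 85.
Then lcm(f, g) = f·g / gcd(f, g); expanding and making the result monic gives the answer.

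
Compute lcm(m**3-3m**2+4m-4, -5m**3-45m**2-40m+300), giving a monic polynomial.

Apply the Euclidean algorithm:
  m**3-3m**2+4m-4 = (-1/5)(-5m**3-45m**2-40m+300) + (-12m**2-4m+56)
  -5m**3-45m**2-40m+300 = ((5/12)m+65/18)(-12m**2-4m+56) + (-(440/9)m+880/9)
  -12m**2-4m+56 = ((27/110)m+63/110)(-(440/9)m+880/9) + (0)
Last nonzero remainder: -(440/9)m+880/9. Dividing through by -440/9 gives the monic gcd m-2.
Then lcm(f, g) = f·g / gcd(f, g); expanding and making the result monic gives the answer.

m**5+8m**4+m**3-50m**2+76m-120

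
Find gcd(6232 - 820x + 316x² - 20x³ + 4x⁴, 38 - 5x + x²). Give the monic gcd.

By polynomial division,
  4x⁴ - 20x³ + 316x² - 820x + 6232 = (4x² + 164)(x² - 5x + 38) + (0)
The last nonzero remainder x² - 5x + 38 is already monic.

38 - 5x + x²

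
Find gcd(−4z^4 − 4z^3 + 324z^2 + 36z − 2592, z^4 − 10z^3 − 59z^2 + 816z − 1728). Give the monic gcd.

Repeated division with remainder:
  −4z^4 − 4z^3 + 324z^2 + 36z − 2592 = (−4)(z^4 − 10z^3 − 59z^2 + 816z − 1728) + (−44z^3 + 88z^2 + 3300z − 9504)
  z^4 − 10z^3 − 59z^2 + 816z − 1728 = (−(1/44)z + 2/11)(−44z^3 + 88z^2 + 3300z − 9504) + (0)
Last nonzero remainder: −44z^3 + 88z^2 + 3300z − 9504. Dividing through by −44 gives the monic gcd z^3 − 2z^2 − 75z + 216.

z^3 − 2z^2 − 75z + 216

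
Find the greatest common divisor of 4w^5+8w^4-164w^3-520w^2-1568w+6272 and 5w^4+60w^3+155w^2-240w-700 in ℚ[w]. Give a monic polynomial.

Repeated division with remainder:
  4w^5+8w^4-164w^3-520w^2-1568w+6272 = ((4/5)w-8)(5w^4+60w^3+155w^2-240w-700) + (192w^3+912w^2-2928w+672)
  5w^4+60w^3+155w^2-240w-700 = ((5/192)w+145/768)(192w^3+912w^2-2928w+672) + ((945/16)w^2+(4725/16)w-6615/8)
  192w^3+912w^2-2928w+672 = ((1024/315)w-256/315)((945/16)w^2+(4725/16)w-6615/8) + (0)
Last nonzero remainder: (945/16)w^2+(4725/16)w-6615/8. Dividing through by 945/16 gives the monic gcd w^2+5w-14.

w^2+5w-14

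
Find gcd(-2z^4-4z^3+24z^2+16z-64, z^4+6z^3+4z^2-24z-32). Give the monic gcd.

Euclidean algorithm in ℚ[z]:
  -2z^4-4z^3+24z^2+16z-64 = (-2)(z^4+6z^3+4z^2-24z-32) + (8z^3+32z^2-32z-128)
  z^4+6z^3+4z^2-24z-32 = ((1/8)z+1/4)(8z^3+32z^2-32z-128) + (0)
Last nonzero remainder: 8z^3+32z^2-32z-128. Dividing through by 8 gives the monic gcd z^3+4z^2-4z-16.

z^3+4z^2-4z-16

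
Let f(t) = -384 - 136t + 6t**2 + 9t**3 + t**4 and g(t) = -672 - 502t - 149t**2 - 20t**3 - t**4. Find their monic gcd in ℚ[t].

96 + 58t + 13t**2 + t**3

By polynomial division,
  t**4 + 9t**3 + 6t**2 - 136t - 384 = (-1)(-t**4 - 20t**3 - 149t**2 - 502t - 672) + (-11t**3 - 143t**2 - 638t - 1056)
  -t**4 - 20t**3 - 149t**2 - 502t - 672 = ((1/11)t + 7/11)(-11t**3 - 143t**2 - 638t - 1056) + (0)
Last nonzero remainder: -11t**3 - 143t**2 - 638t - 1056. Dividing through by -11 gives the monic gcd t**3 + 13t**2 + 58t + 96.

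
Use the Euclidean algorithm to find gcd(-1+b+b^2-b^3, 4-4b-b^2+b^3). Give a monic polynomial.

-1+b

Repeated division with remainder:
  -b^3+b^2+b-1 = (-1)(b^3-b^2-4b+4) + (-3b+3)
  b^3-b^2-4b+4 = (-(1/3)b^2+4/3)(-3b+3) + (0)
Last nonzero remainder: -3b+3. Dividing through by -3 gives the monic gcd b-1.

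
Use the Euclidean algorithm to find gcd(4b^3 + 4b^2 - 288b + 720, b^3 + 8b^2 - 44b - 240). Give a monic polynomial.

b^2 + 4b - 60

Apply the Euclidean algorithm:
  4b^3 + 4b^2 - 288b + 720 = (4)(b^3 + 8b^2 - 44b - 240) + (-28b^2 - 112b + 1680)
  b^3 + 8b^2 - 44b - 240 = (-(1/28)b - 1/7)(-28b^2 - 112b + 1680) + (0)
Last nonzero remainder: -28b^2 - 112b + 1680. Dividing through by -28 gives the monic gcd b^2 + 4b - 60.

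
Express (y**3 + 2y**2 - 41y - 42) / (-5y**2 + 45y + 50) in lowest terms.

(-y**2 - y + 42)/(5y - 50)

Repeated division with remainder:
  y**3 + 2y**2 - 41y - 42 = (-(1/5)y - 11/5)(-5y**2 + 45y + 50) + (68y + 68)
  -5y**2 + 45y + 50 = (-(5/68)y + 25/34)(68y + 68) + (0)
Last nonzero remainder: 68y + 68. Dividing through by 68 gives the monic gcd y + 1.
Cancel y + 1 from numerator and denominator to get the reduced form.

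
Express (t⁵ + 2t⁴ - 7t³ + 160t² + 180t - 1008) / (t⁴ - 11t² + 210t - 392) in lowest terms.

(t² + 9t + 18)/(t + 7)

Repeated division with remainder:
  t⁵ + 2t⁴ - 7t³ + 160t² + 180t - 1008 = (t + 2)(t⁴ - 11t² + 210t - 392) + (4t³ - 28t² + 152t - 224)
  t⁴ - 11t² + 210t - 392 = ((1/4)t + 7/4)(4t³ - 28t² + 152t - 224) + (0)
Last nonzero remainder: 4t³ - 28t² + 152t - 224. Dividing through by 4 gives the monic gcd t³ - 7t² + 38t - 56.
Cancel t³ - 7t² + 38t - 56 from numerator and denominator to get the reduced form.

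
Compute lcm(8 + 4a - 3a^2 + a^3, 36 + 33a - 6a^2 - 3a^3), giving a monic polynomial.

By polynomial division,
  a^3 - 3a^2 + 4a + 8 = (-1/3)(-3a^3 - 6a^2 + 33a + 36) + (-5a^2 + 15a + 20)
  -3a^3 - 6a^2 + 33a + 36 = ((3/5)a + 3)(-5a^2 + 15a + 20) + (-24a - 24)
  -5a^2 + 15a + 20 = ((5/24)a - 5/6)(-24a - 24) + (0)
Last nonzero remainder: -24a - 24. Dividing through by -24 gives the monic gcd a + 1.
Then lcm(f, g) = f·g / gcd(f, g); expanding and making the result monic gives the answer.

-96 - 40a + 48a^2 - 11a^3 - 2a^4 + a^5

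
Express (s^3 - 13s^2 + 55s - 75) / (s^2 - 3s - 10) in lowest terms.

Repeated division with remainder:
  s^3 - 13s^2 + 55s - 75 = (s - 10)(s^2 - 3s - 10) + (35s - 175)
  s^2 - 3s - 10 = ((1/35)s + 2/35)(35s - 175) + (0)
Last nonzero remainder: 35s - 175. Dividing through by 35 gives the monic gcd s - 5.
Cancel s - 5 from numerator and denominator to get the reduced form.

(s^2 - 8s + 15)/(s + 2)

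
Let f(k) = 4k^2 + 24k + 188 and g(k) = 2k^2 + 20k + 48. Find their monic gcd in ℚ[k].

By polynomial division,
  4k^2 + 24k + 188 = (2)(2k^2 + 20k + 48) + (−16k + 92)
  2k^2 + 20k + 48 = (−(1/8)k − 63/32)(−16k + 92) + (1833/8)
  −16k + 92 = (−(128/1833)k + 736/1833)(1833/8) + (0)
The last nonzero remainder is the constant 1833/8, so the polynomials are coprime and gcd = 1.

1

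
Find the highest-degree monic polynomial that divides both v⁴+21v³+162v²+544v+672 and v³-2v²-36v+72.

Repeated division with remainder:
  v⁴+21v³+162v²+544v+672 = (v+23)(v³-2v²-36v+72) + (244v²+1300v-984)
  v³-2v²-36v+72 = ((1/244)v-447/14884)(244v²+1300v-984) + ((26325/3721)v+157950/3721)
  244v²+1300v-984 = ((907924/26325)v-610244/26325)((26325/3721)v+157950/3721) + (0)
Last nonzero remainder: (26325/3721)v+157950/3721. Dividing through by 26325/3721 gives the monic gcd v+6.

v+6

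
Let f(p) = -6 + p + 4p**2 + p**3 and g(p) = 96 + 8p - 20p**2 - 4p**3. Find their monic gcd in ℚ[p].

By polynomial division,
  p**3 + 4p**2 + p - 6 = (-1/4)(-4p**3 - 20p**2 + 8p + 96) + (-p**2 + 3p + 18)
  -4p**3 - 20p**2 + 8p + 96 = (4p + 32)(-p**2 + 3p + 18) + (-160p - 480)
  -p**2 + 3p + 18 = ((1/160)p - 3/80)(-160p - 480) + (0)
Last nonzero remainder: -160p - 480. Dividing through by -160 gives the monic gcd p + 3.

3 + p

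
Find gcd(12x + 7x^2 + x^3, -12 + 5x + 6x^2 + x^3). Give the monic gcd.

12 + 7x + x^2

By polynomial division,
  x^3 + 7x^2 + 12x = (x^3 + 6x^2 + 5x - 12) + (x^2 + 7x + 12)
  x^3 + 6x^2 + 5x - 12 = (x - 1)(x^2 + 7x + 12) + (0)
The last nonzero remainder x^2 + 7x + 12 is already monic.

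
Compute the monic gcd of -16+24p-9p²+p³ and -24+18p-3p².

Apply the Euclidean algorithm:
  p³-9p²+24p-16 = (-(1/3)p+1)(-3p²+18p-24) + (-2p+8)
  -3p²+18p-24 = ((3/2)p-3)(-2p+8) + (0)
Last nonzero remainder: -2p+8. Dividing through by -2 gives the monic gcd p-4.

-4+p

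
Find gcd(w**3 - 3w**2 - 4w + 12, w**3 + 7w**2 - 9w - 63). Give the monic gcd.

Euclidean algorithm in ℚ[w]:
  w**3 - 3w**2 - 4w + 12 = (w**3 + 7w**2 - 9w - 63) + (-10w**2 + 5w + 75)
  w**3 + 7w**2 - 9w - 63 = (-(1/10)w - 3/4)(-10w**2 + 5w + 75) + ((9/4)w - 27/4)
  -10w**2 + 5w + 75 = (-(40/9)w - 100/9)((9/4)w - 27/4) + (0)
Last nonzero remainder: (9/4)w - 27/4. Dividing through by 9/4 gives the monic gcd w - 3.

w - 3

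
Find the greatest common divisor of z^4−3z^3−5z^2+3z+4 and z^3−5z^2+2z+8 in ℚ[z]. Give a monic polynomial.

z^2−3z−4

Apply the Euclidean algorithm:
  z^4−3z^3−5z^2+3z+4 = (z+2)(z^3−5z^2+2z+8) + (3z^2−9z−12)
  z^3−5z^2+2z+8 = ((1/3)z−2/3)(3z^2−9z−12) + (0)
Last nonzero remainder: 3z^2−9z−12. Dividing through by 3 gives the monic gcd z^2−3z−4.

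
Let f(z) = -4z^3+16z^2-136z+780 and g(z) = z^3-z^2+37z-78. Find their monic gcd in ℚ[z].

z^2+z+39

Apply the Euclidean algorithm:
  -4z^3+16z^2-136z+780 = (-4)(z^3-z^2+37z-78) + (12z^2+12z+468)
  z^3-z^2+37z-78 = ((1/12)z-1/6)(12z^2+12z+468) + (0)
Last nonzero remainder: 12z^2+12z+468. Dividing through by 12 gives the monic gcd z^2+z+39.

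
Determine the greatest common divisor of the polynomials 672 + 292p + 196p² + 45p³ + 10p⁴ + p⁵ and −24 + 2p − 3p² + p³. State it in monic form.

6 + p + p²

By polynomial division,
  p⁵ + 10p⁴ + 45p³ + 196p² + 292p + 672 = (p² + 13p + 82)(p³ − 3p² + 2p − 24) + (440p² + 440p + 2640)
  p³ − 3p² + 2p − 24 = ((1/440)p − 1/110)(440p² + 440p + 2640) + (0)
Last nonzero remainder: 440p² + 440p + 2640. Dividing through by 440 gives the monic gcd p² + p + 6.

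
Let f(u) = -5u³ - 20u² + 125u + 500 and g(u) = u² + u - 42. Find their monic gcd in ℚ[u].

1

By polynomial division,
  -5u³ - 20u² + 125u + 500 = (-5u - 15)(u² + u - 42) + (-70u - 130)
  u² + u - 42 = (-(1/70)u + 3/245)(-70u - 130) + (-1980/49)
  -70u - 130 = ((343/198)u + 637/198)(-1980/49) + (0)
The last nonzero remainder is the constant -1980/49, so the polynomials are coprime and gcd = 1.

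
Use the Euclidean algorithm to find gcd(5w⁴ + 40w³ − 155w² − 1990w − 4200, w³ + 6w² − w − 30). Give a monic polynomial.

w + 5

Repeated division with remainder:
  5w⁴ + 40w³ − 155w² − 1990w − 4200 = (5w + 10)(w³ + 6w² − w − 30) + (−210w² − 1830w − 3900)
  w³ + 6w² − w − 30 = (−(1/210)w + 19/1470)(−210w² − 1830w − 3900) + ((200/49)w + 1000/49)
  −210w² − 1830w − 3900 = (−(1029/20)w − 1911/10)((200/49)w + 1000/49) + (0)
Last nonzero remainder: (200/49)w + 1000/49. Dividing through by 200/49 gives the monic gcd w + 5.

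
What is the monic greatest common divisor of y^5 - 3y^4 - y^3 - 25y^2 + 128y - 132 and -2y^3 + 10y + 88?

y^2 + 4y + 11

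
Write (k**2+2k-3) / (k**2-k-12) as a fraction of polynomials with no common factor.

(k-1)/(k-4)

Apply the Euclidean algorithm:
  k**2+2k-3 = (k**2-k-12) + (3k+9)
  k**2-k-12 = ((1/3)k-4/3)(3k+9) + (0)
Last nonzero remainder: 3k+9. Dividing through by 3 gives the monic gcd k+3.
Cancel k+3 from numerator and denominator to get the reduced form.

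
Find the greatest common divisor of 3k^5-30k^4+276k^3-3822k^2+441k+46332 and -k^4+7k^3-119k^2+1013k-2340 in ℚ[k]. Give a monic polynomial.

Repeated division with remainder:
  3k^5-30k^4+276k^3-3822k^2+441k+46332 = (-3k+9)(-k^4+7k^3-119k^2+1013k-2340) + (-144k^3+288k^2-15696k+67392)
  -k^4+7k^3-119k^2+1013k-2340 = ((1/144)k-5/144)(-144k^3+288k^2-15696k+67392) + (0)
Last nonzero remainder: -144k^3+288k^2-15696k+67392. Dividing through by -144 gives the monic gcd k^3-2k^2+109k-468.

k^3-2k^2+109k-468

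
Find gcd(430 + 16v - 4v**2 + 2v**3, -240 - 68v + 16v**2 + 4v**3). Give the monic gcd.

Euclidean algorithm in ℚ[v]:
  2v**3 - 4v**2 + 16v + 430 = (1/2)(4v**3 + 16v**2 - 68v - 240) + (-12v**2 + 50v + 550)
  4v**3 + 16v**2 - 68v - 240 = (-(1/3)v - 49/18)(-12v**2 + 50v + 550) + ((2263/9)v + 11315/9)
  -12v**2 + 50v + 550 = (-(108/2263)v + 990/2263)((2263/9)v + 11315/9) + (0)
Last nonzero remainder: (2263/9)v + 11315/9. Dividing through by 2263/9 gives the monic gcd v + 5.

5 + v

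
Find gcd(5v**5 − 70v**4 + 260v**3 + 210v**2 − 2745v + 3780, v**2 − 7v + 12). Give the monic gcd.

v**2 − 7v + 12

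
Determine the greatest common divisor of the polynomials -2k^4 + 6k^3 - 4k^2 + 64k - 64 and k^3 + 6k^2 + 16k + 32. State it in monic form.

k^2 + 2k + 8

By polynomial division,
  -2k^4 + 6k^3 - 4k^2 + 64k - 64 = (-2k + 18)(k^3 + 6k^2 + 16k + 32) + (-80k^2 - 160k - 640)
  k^3 + 6k^2 + 16k + 32 = (-(1/80)k - 1/20)(-80k^2 - 160k - 640) + (0)
Last nonzero remainder: -80k^2 - 160k - 640. Dividing through by -80 gives the monic gcd k^2 + 2k + 8.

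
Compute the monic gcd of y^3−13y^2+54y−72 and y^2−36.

y−6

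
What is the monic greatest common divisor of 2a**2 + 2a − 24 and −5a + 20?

1

Apply the Euclidean algorithm:
  2a**2 + 2a − 24 = (−(2/5)a − 2)(−5a + 20) + (16)
  −5a + 20 = (−(5/16)a + 5/4)(16) + (0)
The last nonzero remainder is the constant 16, so the polynomials are coprime and gcd = 1.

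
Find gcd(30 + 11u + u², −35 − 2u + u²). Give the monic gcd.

5 + u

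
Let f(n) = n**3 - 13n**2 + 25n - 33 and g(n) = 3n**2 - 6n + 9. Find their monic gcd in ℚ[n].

Euclidean algorithm in ℚ[n]:
  n**3 - 13n**2 + 25n - 33 = ((1/3)n - 11/3)(3n**2 - 6n + 9) + (0)
Last nonzero remainder: 3n**2 - 6n + 9. Dividing through by 3 gives the monic gcd n**2 - 2n + 3.

n**2 - 2n + 3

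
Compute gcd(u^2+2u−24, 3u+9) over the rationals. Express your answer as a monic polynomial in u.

1

Repeated division with remainder:
  u^2+2u−24 = ((1/3)u−1/3)(3u+9) + (−21)
  3u+9 = (−(1/7)u−3/7)(−21) + (0)
The last nonzero remainder is the constant −21, so the polynomials are coprime and gcd = 1.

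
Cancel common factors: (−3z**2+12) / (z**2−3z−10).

By polynomial division,
  −3z**2+12 = (−3)(z**2−3z−10) + (−9z−18)
  z**2−3z−10 = (−(1/9)z+5/9)(−9z−18) + (0)
Last nonzero remainder: −9z−18. Dividing through by −9 gives the monic gcd z+2.
Cancel z+2 from numerator and denominator to get the reduced form.

(−3z+6)/(z−5)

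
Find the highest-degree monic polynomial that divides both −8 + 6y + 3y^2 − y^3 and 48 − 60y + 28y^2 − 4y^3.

−4 + y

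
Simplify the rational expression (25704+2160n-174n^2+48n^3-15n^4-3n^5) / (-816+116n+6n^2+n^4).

(126-3n-3n^2)/(-4+n)

By polynomial division,
  -3n^5-15n^4+48n^3-174n^2+2160n+25704 = (-3n-15)(n^4+6n^2+116n-816) + (66n^3+264n^2+1452n+13464)
  n^4+6n^2+116n-816 = ((1/66)n-2/33)(66n^3+264n^2+1452n+13464) + (0)
Last nonzero remainder: 66n^3+264n^2+1452n+13464. Dividing through by 66 gives the monic gcd n^3+4n^2+22n+204.
Cancel n^3+4n^2+22n+204 from numerator and denominator to get the reduced form.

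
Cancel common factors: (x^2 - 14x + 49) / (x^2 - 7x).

Repeated division with remainder:
  x^2 - 14x + 49 = (x^2 - 7x) + (-7x + 49)
  x^2 - 7x = (-(1/7)x)(-7x + 49) + (0)
Last nonzero remainder: -7x + 49. Dividing through by -7 gives the monic gcd x - 7.
Cancel x - 7 from numerator and denominator to get the reduced form.

(x - 7)/(x)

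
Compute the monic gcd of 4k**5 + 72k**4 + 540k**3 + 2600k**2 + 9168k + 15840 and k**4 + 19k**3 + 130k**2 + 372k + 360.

k**3 + 17k**2 + 96k + 180

Repeated division with remainder:
  4k**5 + 72k**4 + 540k**3 + 2600k**2 + 9168k + 15840 = (4k - 4)(k**4 + 19k**3 + 130k**2 + 372k + 360) + (96k**3 + 1632k**2 + 9216k + 17280)
  k**4 + 19k**3 + 130k**2 + 372k + 360 = ((1/96)k + 1/48)(96k**3 + 1632k**2 + 9216k + 17280) + (0)
Last nonzero remainder: 96k**3 + 1632k**2 + 9216k + 17280. Dividing through by 96 gives the monic gcd k**3 + 17k**2 + 96k + 180.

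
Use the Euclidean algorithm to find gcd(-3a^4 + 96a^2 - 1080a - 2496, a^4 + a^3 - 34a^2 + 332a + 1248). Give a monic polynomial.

Apply the Euclidean algorithm:
  -3a^4 + 96a^2 - 1080a - 2496 = (-3)(a^4 + a^3 - 34a^2 + 332a + 1248) + (3a^3 - 6a^2 - 84a + 1248)
  a^4 + a^3 - 34a^2 + 332a + 1248 = ((1/3)a + 1)(3a^3 - 6a^2 - 84a + 1248) + (0)
Last nonzero remainder: 3a^3 - 6a^2 - 84a + 1248. Dividing through by 3 gives the monic gcd a^3 - 2a^2 - 28a + 416.

a^3 - 2a^2 - 28a + 416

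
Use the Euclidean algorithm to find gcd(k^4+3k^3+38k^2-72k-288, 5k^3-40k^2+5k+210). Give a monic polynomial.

Repeated division with remainder:
  k^4+3k^3+38k^2-72k-288 = ((1/5)k+11/5)(5k^3-40k^2+5k+210) + (125k^2-125k-750)
  5k^3-40k^2+5k+210 = ((1/25)k-7/25)(125k^2-125k-750) + (0)
Last nonzero remainder: 125k^2-125k-750. Dividing through by 125 gives the monic gcd k^2-k-6.

k^2-k-6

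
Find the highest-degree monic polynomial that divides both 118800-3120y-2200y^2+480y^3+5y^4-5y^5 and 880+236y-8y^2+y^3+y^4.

44-8y+y^2

Repeated division with remainder:
  -5y^5+5y^4+480y^3-2200y^2-3120y+118800 = (-5y+10)(y^4+y^3-8y^2+236y+880) + (430y^3-940y^2-1080y+110000)
  y^4+y^3-8y^2+236y+880 = ((1/430)y+137/18490)(430y^3-940y^2-1080y+110000) + ((2730/1849)y^2-(21840/1849)y+120120/1849)
  430y^3-940y^2-1080y+110000 = ((79507/273)y+462250/273)((2730/1849)y^2-(21840/1849)y+120120/1849) + (0)
Last nonzero remainder: (2730/1849)y^2-(21840/1849)y+120120/1849. Dividing through by 2730/1849 gives the monic gcd y^2-8y+44.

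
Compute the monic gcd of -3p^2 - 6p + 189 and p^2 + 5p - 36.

p + 9

Apply the Euclidean algorithm:
  -3p^2 - 6p + 189 = (-3)(p^2 + 5p - 36) + (9p + 81)
  p^2 + 5p - 36 = ((1/9)p - 4/9)(9p + 81) + (0)
Last nonzero remainder: 9p + 81. Dividing through by 9 gives the monic gcd p + 9.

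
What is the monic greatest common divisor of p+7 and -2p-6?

By polynomial division,
  p+7 = (-1/2)(-2p-6) + (4)
  -2p-6 = (-(1/2)p-3/2)(4) + (0)
The last nonzero remainder is the constant 4, so the polynomials are coprime and gcd = 1.

1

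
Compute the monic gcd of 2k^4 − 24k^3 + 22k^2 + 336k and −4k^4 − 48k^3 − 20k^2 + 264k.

Apply the Euclidean algorithm:
  2k^4 − 24k^3 + 22k^2 + 336k = (−1/2)(−4k^4 − 48k^3 − 20k^2 + 264k) + (−48k^3 + 12k^2 + 468k)
  −4k^4 − 48k^3 − 20k^2 + 264k = ((1/12)k + 49/48)(−48k^3 + 12k^2 + 468k) + (−(285/4)k^2 − (855/4)k)
  −48k^3 + 12k^2 + 468k = ((64/95)k − 208/95)(−(285/4)k^2 − (855/4)k) + (0)
Last nonzero remainder: −(285/4)k^2 − (855/4)k. Dividing through by −285/4 gives the monic gcd k^2 + 3k.

k^2 + 3k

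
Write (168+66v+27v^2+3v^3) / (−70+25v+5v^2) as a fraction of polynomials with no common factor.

(24+6v+3v^2)/(−10+5v)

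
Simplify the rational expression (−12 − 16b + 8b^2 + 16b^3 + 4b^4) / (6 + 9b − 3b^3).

Apply the Euclidean algorithm:
  4b^4 + 16b^3 + 8b^2 − 16b − 12 = (−(4/3)b − 16/3)(−3b^3 + 9b + 6) + (20b^2 + 40b + 20)
  −3b^3 + 9b + 6 = (−(3/20)b + 3/10)(20b^2 + 40b + 20) + (0)
Last nonzero remainder: 20b^2 + 40b + 20. Dividing through by 20 gives the monic gcd b^2 + 2b + 1.
Cancel b^2 + 2b + 1 from numerator and denominator to get the reduced form.

(12 − 8b − 4b^2)/(−6 + 3b)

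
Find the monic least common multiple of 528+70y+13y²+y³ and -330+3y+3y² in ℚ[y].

Euclidean algorithm in ℚ[y]:
  y³+13y²+70y+528 = ((1/3)y+4)(3y²+3y-330) + (168y+1848)
  3y²+3y-330 = ((1/56)y-5/28)(168y+1848) + (0)
Last nonzero remainder: 168y+1848. Dividing through by 168 gives the monic gcd y+11.
Then lcm(f, g) = f·g / gcd(f, g); expanding and making the result monic gives the answer.

-5280-172y-60y²+3y³+y⁴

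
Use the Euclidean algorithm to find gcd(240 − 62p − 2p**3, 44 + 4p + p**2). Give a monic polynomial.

1

Repeated division with remainder:
  −2p**3 − 62p + 240 = (−2p + 8)(p**2 + 4p + 44) + (−6p − 112)
  p**2 + 4p + 44 = (−(1/6)p + 22/9)(−6p − 112) + (2860/9)
  −6p − 112 = (−(27/1430)p − 252/715)(2860/9) + (0)
The last nonzero remainder is the constant 2860/9, so the polynomials are coprime and gcd = 1.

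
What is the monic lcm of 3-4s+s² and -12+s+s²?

Euclidean algorithm in ℚ[s]:
  s²-4s+3 = (s²+s-12) + (-5s+15)
  s²+s-12 = (-(1/5)s-4/5)(-5s+15) + (0)
Last nonzero remainder: -5s+15. Dividing through by -5 gives the monic gcd s-3.
Then lcm(f, g) = f·g / gcd(f, g); expanding and making the result monic gives the answer.

12-13s+s³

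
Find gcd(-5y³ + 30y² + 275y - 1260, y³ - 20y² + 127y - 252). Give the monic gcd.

y² - 13y + 36

Euclidean algorithm in ℚ[y]:
  -5y³ + 30y² + 275y - 1260 = (-5)(y³ - 20y² + 127y - 252) + (-70y² + 910y - 2520)
  y³ - 20y² + 127y - 252 = (-(1/70)y + 1/10)(-70y² + 910y - 2520) + (0)
Last nonzero remainder: -70y² + 910y - 2520. Dividing through by -70 gives the monic gcd y² - 13y + 36.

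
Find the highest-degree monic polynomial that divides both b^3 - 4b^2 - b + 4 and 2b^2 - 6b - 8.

b^2 - 3b - 4

Repeated division with remainder:
  b^3 - 4b^2 - b + 4 = ((1/2)b - 1/2)(2b^2 - 6b - 8) + (0)
Last nonzero remainder: 2b^2 - 6b - 8. Dividing through by 2 gives the monic gcd b^2 - 3b - 4.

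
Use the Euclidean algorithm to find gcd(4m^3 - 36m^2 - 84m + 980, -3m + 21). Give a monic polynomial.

By polynomial division,
  4m^3 - 36m^2 - 84m + 980 = (-(4/3)m^2 + (8/3)m + 140/3)(-3m + 21) + (0)
Last nonzero remainder: -3m + 21. Dividing through by -3 gives the monic gcd m - 7.

m - 7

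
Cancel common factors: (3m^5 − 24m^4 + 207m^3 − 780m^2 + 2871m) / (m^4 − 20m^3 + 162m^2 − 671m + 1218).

Repeated division with remainder:
  3m^5 − 24m^4 + 207m^3 − 780m^2 + 2871m = (3m + 36)(m^4 − 20m^3 + 162m^2 − 671m + 1218) + (441m^3 − 4599m^2 + 23373m − 43848)
  m^4 − 20m^3 + 162m^2 − 671m + 1218 = ((1/441)m − 67/3087)(441m^3 − 4599m^2 + 23373m − 43848) + ((450/49)m^2 − (450/7)m + 13050/49)
  441m^3 − 4599m^2 + 23373m − 43848 = ((2401/50)m − 4116/25)((450/49)m^2 − (450/7)m + 13050/49) + (0)
Last nonzero remainder: (450/49)m^2 − (450/7)m + 13050/49. Dividing through by 450/49 gives the monic gcd m^2 − 7m + 29.
Cancel m^2 − 7m + 29 from numerator and denominator to get the reduced form.

(3m^3 − 3m^2 + 99m)/(m^2 − 13m + 42)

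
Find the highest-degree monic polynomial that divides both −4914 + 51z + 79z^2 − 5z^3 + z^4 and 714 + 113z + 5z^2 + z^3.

6 + z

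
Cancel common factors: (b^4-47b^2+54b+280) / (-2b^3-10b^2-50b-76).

Apply the Euclidean algorithm:
  b^4-47b^2+54b+280 = (-(1/2)b+5/2)(-2b^3-10b^2-50b-76) + (-47b^2+141b+470)
  -2b^3-10b^2-50b-76 = ((2/47)b+16/47)(-47b^2+141b+470) + (-118b-236)
  -47b^2+141b+470 = ((47/118)b-235/118)(-118b-236) + (0)
Last nonzero remainder: -118b-236. Dividing through by -118 gives the monic gcd b+2.
Cancel b+2 from numerator and denominator to get the reduced form.

(-b^3+2b^2+43b-140)/(2b^2+6b+38)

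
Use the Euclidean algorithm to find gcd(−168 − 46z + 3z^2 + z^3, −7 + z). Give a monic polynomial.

−7 + z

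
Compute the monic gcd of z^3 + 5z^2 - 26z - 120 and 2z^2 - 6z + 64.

Apply the Euclidean algorithm:
  z^3 + 5z^2 - 26z - 120 = ((1/2)z + 4)(2z^2 - 6z + 64) + (-34z - 376)
  2z^2 - 6z + 64 = (-(1/17)z + 239/289)(-34z - 376) + (108360/289)
  -34z - 376 = (-(4913/54180)z - 13583/13545)(108360/289) + (0)
The last nonzero remainder is the constant 108360/289, so the polynomials are coprime and gcd = 1.

1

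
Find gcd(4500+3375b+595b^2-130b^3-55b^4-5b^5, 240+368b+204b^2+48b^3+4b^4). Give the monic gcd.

Apply the Euclidean algorithm:
  -5b^5-55b^4-130b^3+595b^2+3375b+4500 = (-(5/4)b+5/4)(4b^4+48b^3+204b^2+368b+240) + (65b^3+800b^2+3215b+4200)
  4b^4+48b^3+204b^2+368b+240 = ((4/65)b-16/845)(65b^3+800b^2+3215b+4200) + ((3600/169)b^2+(28800/169)b+54000/169)
  65b^3+800b^2+3215b+4200 = ((2197/720)b+1183/90)((3600/169)b^2+(28800/169)b+54000/169) + (0)
Last nonzero remainder: (3600/169)b^2+(28800/169)b+54000/169. Dividing through by 3600/169 gives the monic gcd b^2+8b+15.

15+8b+b^2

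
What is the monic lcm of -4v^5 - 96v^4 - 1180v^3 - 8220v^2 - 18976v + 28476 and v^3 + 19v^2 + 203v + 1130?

Euclidean algorithm in ℚ[v]:
  -4v^5 - 96v^4 - 1180v^3 - 8220v^2 - 18976v + 28476 = (-4v^2 - 20v + 12)(v^3 + 19v^2 + 203v + 1130) + (132v^2 + 1188v + 14916)
  v^3 + 19v^2 + 203v + 1130 = ((1/132)v + 5/66)(132v^2 + 1188v + 14916) + (0)
Last nonzero remainder: 132v^2 + 1188v + 14916. Dividing through by 132 gives the monic gcd v^2 + 9v + 113.
Then lcm(f, g) = f·g / gcd(f, g); expanding and making the result monic gives the answer.

v^6 + 34v^5 + 535v^4 + 5005v^3 + 25294v^2 + 40321v - 71190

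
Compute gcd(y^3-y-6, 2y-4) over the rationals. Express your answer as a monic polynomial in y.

y-2

Euclidean algorithm in ℚ[y]:
  y^3-y-6 = ((1/2)y^2+y+3/2)(2y-4) + (0)
Last nonzero remainder: 2y-4. Dividing through by 2 gives the monic gcd y-2.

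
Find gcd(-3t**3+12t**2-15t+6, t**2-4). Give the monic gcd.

By polynomial division,
  -3t**3+12t**2-15t+6 = (-3t+12)(t**2-4) + (-27t+54)
  t**2-4 = (-(1/27)t-2/27)(-27t+54) + (0)
Last nonzero remainder: -27t+54. Dividing through by -27 gives the monic gcd t-2.

t-2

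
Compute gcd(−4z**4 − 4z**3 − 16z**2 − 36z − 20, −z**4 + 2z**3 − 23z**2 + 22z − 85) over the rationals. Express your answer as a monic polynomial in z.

z**2 − z + 5

By polynomial division,
  −4z**4 − 4z**3 − 16z**2 − 36z − 20 = (4)(−z**4 + 2z**3 − 23z**2 + 22z − 85) + (−12z**3 + 76z**2 − 124z + 320)
  −z**4 + 2z**3 − 23z**2 + 22z − 85 = ((1/12)z + 13/36)(−12z**3 + 76z**2 − 124z + 320) + (−(361/9)z**2 + (361/9)z − 1805/9)
  −12z**3 + 76z**2 − 124z + 320 = ((108/361)z − 576/361)(−(361/9)z**2 + (361/9)z − 1805/9) + (0)
Last nonzero remainder: −(361/9)z**2 + (361/9)z − 1805/9. Dividing through by −361/9 gives the monic gcd z**2 − z + 5.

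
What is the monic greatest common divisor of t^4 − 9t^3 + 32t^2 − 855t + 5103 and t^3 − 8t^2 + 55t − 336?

Repeated division with remainder:
  t^4 − 9t^3 + 32t^2 − 855t + 5103 = (t − 1)(t^3 − 8t^2 + 55t − 336) + (−31t^2 − 464t + 4767)
  t^3 − 8t^2 + 55t − 336 = (−(1/31)t + 712/961)(−31t^2 − 464t + 4767) + ((531000/961)t − 3717000/961)
  −31t^2 − 464t + 4767 = (−(29791/531000)t − 218147/177000)((531000/961)t − 3717000/961) + (0)
Last nonzero remainder: (531000/961)t − 3717000/961. Dividing through by 531000/961 gives the monic gcd t − 7.

t − 7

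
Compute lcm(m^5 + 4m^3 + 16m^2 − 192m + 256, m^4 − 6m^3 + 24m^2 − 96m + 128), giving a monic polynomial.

m^6 − 4m^5 + 4m^4 − 256m^2 + 1024m − 1024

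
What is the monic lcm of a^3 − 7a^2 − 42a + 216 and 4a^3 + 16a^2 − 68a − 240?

By polynomial division,
  a^3 − 7a^2 − 42a + 216 = (1/4)(4a^3 + 16a^2 − 68a − 240) + (−11a^2 − 25a + 276)
  4a^3 + 16a^2 − 68a − 240 = (−(4/11)a − 76/121)(−11a^2 − 25a + 276) + ((2016/121)a − 8064/121)
  −11a^2 − 25a + 276 = (−(1331/2016)a − 2783/672)((2016/121)a − 8064/121) + (0)
Last nonzero remainder: (2016/121)a − 8064/121. Dividing through by 2016/121 gives the monic gcd a − 4.
Then lcm(f, g) = f·g / gcd(f, g); expanding and making the result monic gives the answer.

a^5 + a^4 − 83a^3 − 225a^2 + 1098a + 3240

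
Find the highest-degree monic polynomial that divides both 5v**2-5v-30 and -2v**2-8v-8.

v+2

By polynomial division,
  5v**2-5v-30 = (-5/2)(-2v**2-8v-8) + (-25v-50)
  -2v**2-8v-8 = ((2/25)v+4/25)(-25v-50) + (0)
Last nonzero remainder: -25v-50. Dividing through by -25 gives the monic gcd v+2.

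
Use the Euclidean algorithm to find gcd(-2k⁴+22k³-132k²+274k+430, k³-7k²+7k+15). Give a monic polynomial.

By polynomial division,
  -2k⁴+22k³-132k²+274k+430 = (-2k+8)(k³-7k²+7k+15) + (-62k²+248k+310)
  k³-7k²+7k+15 = (-(1/62)k+3/62)(-62k²+248k+310) + (0)
Last nonzero remainder: -62k²+248k+310. Dividing through by -62 gives the monic gcd k²-4k-5.

k²-4k-5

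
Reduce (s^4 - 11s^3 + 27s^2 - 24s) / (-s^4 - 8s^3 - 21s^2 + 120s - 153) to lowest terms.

(-s^2 + 8s)/(s^2 + 11s + 51)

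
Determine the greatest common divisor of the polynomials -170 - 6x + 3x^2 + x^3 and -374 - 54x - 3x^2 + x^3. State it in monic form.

34 + 8x + x^2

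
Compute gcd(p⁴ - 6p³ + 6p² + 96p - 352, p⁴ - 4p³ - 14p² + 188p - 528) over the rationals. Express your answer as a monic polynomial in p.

p³ - 10p² + 46p - 88

Repeated division with remainder:
  p⁴ - 6p³ + 6p² + 96p - 352 = (p⁴ - 4p³ - 14p² + 188p - 528) + (-2p³ + 20p² - 92p + 176)
  p⁴ - 4p³ - 14p² + 188p - 528 = (-(1/2)p - 3)(-2p³ + 20p² - 92p + 176) + (0)
Last nonzero remainder: -2p³ + 20p² - 92p + 176. Dividing through by -2 gives the monic gcd p³ - 10p² + 46p - 88.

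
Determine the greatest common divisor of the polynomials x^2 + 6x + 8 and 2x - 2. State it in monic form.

1

Euclidean algorithm in ℚ[x]:
  x^2 + 6x + 8 = ((1/2)x + 7/2)(2x - 2) + (15)
  2x - 2 = ((2/15)x - 2/15)(15) + (0)
The last nonzero remainder is the constant 15, so the polynomials are coprime and gcd = 1.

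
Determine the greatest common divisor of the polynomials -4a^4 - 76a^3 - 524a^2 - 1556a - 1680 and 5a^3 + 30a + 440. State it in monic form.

a + 4

Euclidean algorithm in ℚ[a]:
  -4a^4 - 76a^3 - 524a^2 - 1556a - 1680 = (-(4/5)a - 76/5)(5a^3 + 30a + 440) + (-500a^2 - 748a + 5008)
  5a^3 + 30a + 440 = (-(1/100)a + 187/12500)(-500a^2 - 748a + 5008) + ((285219/3125)a + 1140876/3125)
  -500a^2 - 748a + 5008 = (-(1562500/285219)a + 3912500/285219)((285219/3125)a + 1140876/3125) + (0)
Last nonzero remainder: (285219/3125)a + 1140876/3125. Dividing through by 285219/3125 gives the monic gcd a + 4.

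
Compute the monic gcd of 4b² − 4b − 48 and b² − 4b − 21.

b + 3

Repeated division with remainder:
  4b² − 4b − 48 = (4)(b² − 4b − 21) + (12b + 36)
  b² − 4b − 21 = ((1/12)b − 7/12)(12b + 36) + (0)
Last nonzero remainder: 12b + 36. Dividing through by 12 gives the monic gcd b + 3.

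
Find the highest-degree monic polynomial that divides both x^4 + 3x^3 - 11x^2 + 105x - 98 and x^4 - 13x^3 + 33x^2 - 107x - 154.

Repeated division with remainder:
  x^4 + 3x^3 - 11x^2 + 105x - 98 = (x^4 - 13x^3 + 33x^2 - 107x - 154) + (16x^3 - 44x^2 + 212x + 56)
  x^4 - 13x^3 + 33x^2 - 107x - 154 = ((1/16)x - 41/64)(16x^3 - 44x^2 + 212x + 56) + (-(135/16)x^2 + (405/16)x - 945/8)
  16x^3 - 44x^2 + 212x + 56 = (-(256/135)x - 64/135)(-(135/16)x^2 + (405/16)x - 945/8) + (0)
Last nonzero remainder: -(135/16)x^2 + (405/16)x - 945/8. Dividing through by -135/16 gives the monic gcd x^2 - 3x + 14.

x^2 - 3x + 14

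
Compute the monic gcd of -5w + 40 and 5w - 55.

Euclidean algorithm in ℚ[w]:
  -5w + 40 = (-1)(5w - 55) + (-15)
  5w - 55 = (-(1/3)w + 11/3)(-15) + (0)
The last nonzero remainder is the constant -15, so the polynomials are coprime and gcd = 1.

1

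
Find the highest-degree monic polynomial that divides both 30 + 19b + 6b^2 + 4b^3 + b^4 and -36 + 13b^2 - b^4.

6 + 5b + b^2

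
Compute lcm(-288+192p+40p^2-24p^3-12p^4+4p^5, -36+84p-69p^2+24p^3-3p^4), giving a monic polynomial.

By polynomial division,
  4p^5-12p^4-24p^3+40p^2+192p-288 = (-(4/3)p-20/3)(-3p^4+24p^3-69p^2+84p-36) + (44p^3-308p^2+704p-528)
  -3p^4+24p^3-69p^2+84p-36 = (-(3/44)p+3/44)(44p^3-308p^2+704p-528) + (0)
Last nonzero remainder: 44p^3-308p^2+704p-528. Dividing through by 44 gives the monic gcd p^3-7p^2+16p-12.
Then lcm(f, g) = f·g / gcd(f, g); expanding and making the result monic gives the answer.

72-120p+38p^2+16p^3-3p^4-4p^5+p^6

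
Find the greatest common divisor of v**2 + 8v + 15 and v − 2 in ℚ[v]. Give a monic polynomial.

Euclidean algorithm in ℚ[v]:
  v**2 + 8v + 15 = (v + 10)(v − 2) + (35)
  v − 2 = ((1/35)v − 2/35)(35) + (0)
The last nonzero remainder is the constant 35, so the polynomials are coprime and gcd = 1.

1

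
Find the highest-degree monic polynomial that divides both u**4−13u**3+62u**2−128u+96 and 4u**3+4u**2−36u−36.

Apply the Euclidean algorithm:
  u**4−13u**3+62u**2−128u+96 = ((1/4)u−7/2)(4u**3+4u**2−36u−36) + (85u**2−245u−30)
  4u**3+4u**2−36u−36 = ((4/85)u+264/1445)(85u**2−245u−30) + ((2940/289)u−8820/289)
  85u**2−245u−30 = ((4913/588)u+289/294)((2940/289)u−8820/289) + (0)
Last nonzero remainder: (2940/289)u−8820/289. Dividing through by 2940/289 gives the monic gcd u−3.

u−3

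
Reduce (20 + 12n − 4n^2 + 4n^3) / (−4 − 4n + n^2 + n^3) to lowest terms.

Euclidean algorithm in ℚ[n]:
  4n^3 − 4n^2 + 12n + 20 = (4)(n^3 + n^2 − 4n − 4) + (−8n^2 + 28n + 36)
  n^3 + n^2 − 4n − 4 = (−(1/8)n − 9/16)(−8n^2 + 28n + 36) + ((65/4)n + 65/4)
  −8n^2 + 28n + 36 = (−(32/65)n + 144/65)((65/4)n + 65/4) + (0)
Last nonzero remainder: (65/4)n + 65/4. Dividing through by 65/4 gives the monic gcd n + 1.
Cancel n + 1 from numerator and denominator to get the reduced form.

(20 − 8n + 4n^2)/(−4 + n^2)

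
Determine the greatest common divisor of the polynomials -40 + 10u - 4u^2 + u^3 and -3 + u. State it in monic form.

Repeated division with remainder:
  u^3 - 4u^2 + 10u - 40 = (u^2 - u + 7)(u - 3) + (-19)
  u - 3 = (-(1/19)u + 3/19)(-19) + (0)
The last nonzero remainder is the constant -19, so the polynomials are coprime and gcd = 1.

1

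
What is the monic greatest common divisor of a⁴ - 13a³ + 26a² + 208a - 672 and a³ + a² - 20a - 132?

Apply the Euclidean algorithm:
  a⁴ - 13a³ + 26a² + 208a - 672 = (a - 14)(a³ + a² - 20a - 132) + (60a² + 60a - 2520)
  a³ + a² - 20a - 132 = ((1/60)a)(60a² + 60a - 2520) + (22a - 132)
  60a² + 60a - 2520 = ((30/11)a + 210/11)(22a - 132) + (0)
Last nonzero remainder: 22a - 132. Dividing through by 22 gives the monic gcd a - 6.

a - 6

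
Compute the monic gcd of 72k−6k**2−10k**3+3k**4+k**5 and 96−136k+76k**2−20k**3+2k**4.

Apply the Euclidean algorithm:
  k**5+3k**4−10k**3−6k**2+72k = ((1/2)k+13/2)(2k**4−20k**3+76k**2−136k+96) + (82k**3−432k**2+908k−624)
  2k**4−20k**3+76k**2−136k+96 = ((1/41)k−194/1681)(82k**3−432k**2+908k−624) + ((6720/1681)k**2−(26880/1681)k+40320/1681)
  82k**3−432k**2+908k−624 = ((68921/3360)k−21853/840)((6720/1681)k**2−(26880/1681)k+40320/1681) + (0)
Last nonzero remainder: (6720/1681)k**2−(26880/1681)k+40320/1681. Dividing through by 6720/1681 gives the monic gcd k**2−4k+6.

6−4k+k**2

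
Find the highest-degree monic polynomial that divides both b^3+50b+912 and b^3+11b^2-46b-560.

b+8

Euclidean algorithm in ℚ[b]:
  b^3+50b+912 = (b^3+11b^2-46b-560) + (-11b^2+96b+1472)
  b^3+11b^2-46b-560 = (-(1/11)b-217/121)(-11b^2+96b+1472) + ((31458/121)b+251664/121)
  -11b^2+96b+1472 = (-(1331/31458)b+11132/15729)((31458/121)b+251664/121) + (0)
Last nonzero remainder: (31458/121)b+251664/121. Dividing through by 31458/121 gives the monic gcd b+8.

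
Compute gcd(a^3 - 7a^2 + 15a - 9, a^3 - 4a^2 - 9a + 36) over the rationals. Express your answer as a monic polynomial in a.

a - 3

Apply the Euclidean algorithm:
  a^3 - 7a^2 + 15a - 9 = (a^3 - 4a^2 - 9a + 36) + (-3a^2 + 24a - 45)
  a^3 - 4a^2 - 9a + 36 = (-(1/3)a - 4/3)(-3a^2 + 24a - 45) + (8a - 24)
  -3a^2 + 24a - 45 = (-(3/8)a + 15/8)(8a - 24) + (0)
Last nonzero remainder: 8a - 24. Dividing through by 8 gives the monic gcd a - 3.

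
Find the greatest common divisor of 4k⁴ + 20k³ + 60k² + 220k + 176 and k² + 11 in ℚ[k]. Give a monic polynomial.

Euclidean algorithm in ℚ[k]:
  4k⁴ + 20k³ + 60k² + 220k + 176 = (4k² + 20k + 16)(k² + 11) + (0)
The last nonzero remainder k² + 11 is already monic.

k² + 11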